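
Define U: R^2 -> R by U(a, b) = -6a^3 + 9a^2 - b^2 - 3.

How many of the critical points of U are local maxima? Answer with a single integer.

1

U separates as a function of a plus a function of b, so ∇U=0 decouples.
∂U/∂a = -18a(a - 1) = 0 at a ∈ {0, 1}; ∂U/∂b = -2b = 0 at b ∈ {0}.
The Hessian is diagonal: diag(U_aa, U_bb). Second derivatives: U_aa(0)=18, U_aa(1)=-18; U_bb(0)=-2.
Local maxima occur where both diagonal entries negative: (1, 0). Count: 1.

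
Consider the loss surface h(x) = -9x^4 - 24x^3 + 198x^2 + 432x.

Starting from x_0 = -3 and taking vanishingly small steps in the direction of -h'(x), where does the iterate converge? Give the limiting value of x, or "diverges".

-1

h'(x) = -36(x - 3)(x + 1)(x + 4), so h'(-3) = -432.
Gradient descent moves in the -h' direction, i.e. x is increasing.
The nearest critical point in that direction is x = -1, where h'' = 432 > 0 (a local minimum). The iterate converges there.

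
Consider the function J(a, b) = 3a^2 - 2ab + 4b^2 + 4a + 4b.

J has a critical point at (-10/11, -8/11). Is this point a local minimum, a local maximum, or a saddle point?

The Hessian of J is constant: H = [[6, -2], [-2, 8]].
det(H) = 6·8 − (-2)² = 44.
det(H) > 0 and tr(H) = 14 > 0, so H is positive definite and the point is a local minimum.

local minimum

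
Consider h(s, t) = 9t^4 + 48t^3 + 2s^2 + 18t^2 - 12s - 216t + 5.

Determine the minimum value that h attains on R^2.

h(s,t) separates as P(s) + Q(t) + 5, so its minimum is min P + min Q + 5.
P'(s) = 4s - 12 vanishes at s ∈ {3}; Q'(t) = 36(t - 1)(t + 2)(t + 3) vanishes at t ∈ {-3, -2, 1}.
Local minima of P (where P''>0): P(3)=-18. Local minima of Q: Q(-3)=243, Q(1)=-141.
So the global minimum of h is P(3) + Q(1) + 5 = -18 − 141 + 5 = -154, attained at (3, 1).

-154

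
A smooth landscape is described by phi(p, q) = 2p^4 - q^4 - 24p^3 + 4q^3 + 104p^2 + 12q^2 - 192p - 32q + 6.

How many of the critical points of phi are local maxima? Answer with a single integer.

phi separates as a function of p plus a function of q, so ∇phi=0 decouples.
∂phi/∂p = 8(p - 4)(p - 3)(p - 2) = 0 at p ∈ {2, 3, 4}; ∂phi/∂q = -4(q - 4)(q - 1)(q + 2) = 0 at q ∈ {-2, 1, 4}.
The Hessian is diagonal: diag(phi_pp, phi_qq). Second derivatives: phi_pp(2)=16, phi_pp(3)=-8, phi_pp(4)=16; phi_qq(-2)=-72, phi_qq(1)=36, phi_qq(4)=-72.
Local maxima occur where both diagonal entries negative: (3, -2), (3, 4). Count: 2.

2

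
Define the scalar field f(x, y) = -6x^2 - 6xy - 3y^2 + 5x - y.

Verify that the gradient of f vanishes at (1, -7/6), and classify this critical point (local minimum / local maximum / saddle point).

∇f = (-12x - 6y + 5, -6x - 6y - 1); substituting (1, -7/6) gives ∇f = (0, 0), so (1, -7/6) is indeed a critical point.
The Hessian of f is constant: H = [[-12, -6], [-6, -6]].
det(H) = (-12)·(-6) − (-6)² = 36.
det(H) > 0 and tr(H) = -18 < 0, so H is negative definite and the point is a local maximum.

local maximum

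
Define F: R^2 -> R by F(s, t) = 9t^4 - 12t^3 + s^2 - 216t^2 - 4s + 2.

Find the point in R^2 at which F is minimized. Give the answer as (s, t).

(2, 4)

F(s,t) separates as P(s) + Q(t) + 2, so its minimum is min P + min Q + 2.
P'(s) = 2s - 4 vanishes at s ∈ {2}; Q'(t) = 36t(t - 4)(t + 3) vanishes at t ∈ {-3, 0, 4}.
Local minima of P (where P''>0): P(2)=-4. Local minima of Q: Q(-3)=-891, Q(4)=-1920.
So the global minimum of F is P(2) + Q(4) + 2 = -4 − 1920 + 2 = -1922, attained at (2, 4).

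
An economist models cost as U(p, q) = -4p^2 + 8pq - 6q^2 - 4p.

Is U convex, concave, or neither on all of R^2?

U is quadratic, so its Hessian is the constant matrix H = [[-8, 8], [8, -12]].
det(H) = 32, tr(H) = -20.
det(H) > 0 and tr(H) < 0, so H is negative definite everywhere: concave.

concave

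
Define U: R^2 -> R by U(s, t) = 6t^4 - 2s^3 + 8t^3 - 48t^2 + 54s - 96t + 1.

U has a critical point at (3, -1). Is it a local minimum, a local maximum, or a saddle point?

local maximum

The mixed partial ∂²U/∂s∂t is 0, so the Hessian at any point is diag(U_ss, U_tt) = diag(-12s, 24(3t^2 + 2t - 4)).
At (3, -1): H = diag(-36, -72).
Both eigenvalues are negative, so H is negative definite: a local maximum.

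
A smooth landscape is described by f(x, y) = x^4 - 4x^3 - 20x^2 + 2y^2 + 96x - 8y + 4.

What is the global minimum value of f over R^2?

f(x,y) separates as P(x) + Q(y) + 4, so its minimum is min P + min Q + 4.
P'(x) = 4(x - 4)(x - 2)(x + 3) vanishes at x ∈ {-3, 2, 4}; Q'(y) = 4y - 8 vanishes at y ∈ {2}.
Local minima of P (where P''>0): P(-3)=-279, P(4)=64. Local minima of Q: Q(2)=-8.
So the global minimum of f is P(-3) + Q(2) + 4 = -279 − 8 + 4 = -283, attained at (-3, 2).

-283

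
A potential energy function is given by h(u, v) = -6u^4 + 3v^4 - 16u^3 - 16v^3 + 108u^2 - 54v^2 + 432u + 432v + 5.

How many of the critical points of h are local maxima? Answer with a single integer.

2

h separates as a function of u plus a function of v, so ∇h=0 decouples.
∂h/∂u = -24(u - 3)(u + 2)(u + 3) = 0 at u ∈ {-3, -2, 3}; ∂h/∂v = 12(v - 4)(v - 3)(v + 3) = 0 at v ∈ {-3, 3, 4}.
The Hessian is diagonal: diag(h_uu, h_vv). Second derivatives: h_uu(-3)=-144, h_uu(-2)=120, h_uu(3)=-720; h_vv(-3)=504, h_vv(3)=-72, h_vv(4)=84.
Local maxima occur where both diagonal entries negative: (-3, 3), (3, 3). Count: 2.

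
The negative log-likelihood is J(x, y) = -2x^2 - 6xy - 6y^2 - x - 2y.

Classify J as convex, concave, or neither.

J is quadratic, so its Hessian is the constant matrix H = [[-4, -6], [-6, -12]].
det(H) = 12, tr(H) = -16.
det(H) > 0 and tr(H) < 0, so H is negative definite everywhere: concave.

concave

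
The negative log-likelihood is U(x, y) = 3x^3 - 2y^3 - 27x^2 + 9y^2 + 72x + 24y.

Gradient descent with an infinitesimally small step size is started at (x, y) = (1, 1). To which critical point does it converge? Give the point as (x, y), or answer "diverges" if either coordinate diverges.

diverges

U is separable, so gradient descent decouples: x follows -∂U/∂x, y follows -∂U/∂y.
∂U/∂x = 9(x - 4)(x - 2); at x=1 this is 27, so x decreases.
∂U/∂y = -6(y - 4)(y + 1); at y=1 this is 36, so y decreases.
The x-coordinate has no critical point in that direction and runs off to infinity.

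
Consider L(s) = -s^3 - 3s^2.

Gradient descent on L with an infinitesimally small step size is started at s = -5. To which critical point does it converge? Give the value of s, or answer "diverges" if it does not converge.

L'(s) = -3s(s + 2), so L'(-5) = -45.
Gradient descent moves in the -L' direction, i.e. s is increasing.
The nearest critical point in that direction is s = -2, where L'' = 6 > 0 (a local minimum). The iterate converges there.

-2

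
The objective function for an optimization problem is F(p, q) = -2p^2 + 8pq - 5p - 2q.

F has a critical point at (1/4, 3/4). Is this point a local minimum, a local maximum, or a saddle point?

The Hessian of F is constant: H = [[-4, 8], [8, 0]].
det(H) = (-4)·0 − 8² = -64.
Since det(H) < 0, H is indefinite and the critical point is a saddle point.

saddle point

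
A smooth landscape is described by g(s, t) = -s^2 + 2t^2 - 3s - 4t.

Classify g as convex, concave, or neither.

g is quadratic, so its Hessian is the constant matrix H = [[-2, 0], [0, 4]].
det(H) = -8, tr(H) = 2.
det(H) < 0, so H is indefinite: neither convex nor concave.

neither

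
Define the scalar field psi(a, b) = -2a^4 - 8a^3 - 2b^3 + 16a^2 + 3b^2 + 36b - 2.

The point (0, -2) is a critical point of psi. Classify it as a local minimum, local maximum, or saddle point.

The mixed partial ∂²psi/∂a∂b is 0, so the Hessian at any point is diag(psi_aa, psi_bb) = diag(8(-3a^2 - 6a + 4), 6(-2b + 1)).
At (0, -2): H = diag(32, 30).
Both eigenvalues are positive, so H is positive definite: a local minimum.

local minimum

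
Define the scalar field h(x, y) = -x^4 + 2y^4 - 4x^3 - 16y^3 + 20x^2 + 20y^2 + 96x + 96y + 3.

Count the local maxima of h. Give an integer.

2

h separates as a function of x plus a function of y, so ∇h=0 decouples.
∂h/∂x = -4(x - 3)(x + 2)(x + 4) = 0 at x ∈ {-4, -2, 3}; ∂h/∂y = 8(y - 4)(y - 3)(y + 1) = 0 at y ∈ {-1, 3, 4}.
The Hessian is diagonal: diag(h_xx, h_yy). Second derivatives: h_xx(-4)=-56, h_xx(-2)=40, h_xx(3)=-140; h_yy(-1)=160, h_yy(3)=-32, h_yy(4)=40.
Local maxima occur where both diagonal entries negative: (-4, 3), (3, 3). Count: 2.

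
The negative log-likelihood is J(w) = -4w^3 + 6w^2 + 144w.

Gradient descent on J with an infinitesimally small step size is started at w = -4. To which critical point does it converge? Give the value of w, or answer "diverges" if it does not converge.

-3

J'(w) = -12(w - 4)(w + 3), so J'(-4) = -96.
Gradient descent moves in the -J' direction, i.e. w is increasing.
The nearest critical point in that direction is w = -3, where J'' = 84 > 0 (a local minimum). The iterate converges there.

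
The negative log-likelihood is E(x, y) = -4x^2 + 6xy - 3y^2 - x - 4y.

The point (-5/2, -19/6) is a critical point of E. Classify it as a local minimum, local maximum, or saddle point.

local maximum

The Hessian of E is constant: H = [[-8, 6], [6, -6]].
det(H) = (-8)·(-6) − 6² = 12.
det(H) > 0 and tr(H) = -14 < 0, so H is negative definite and the point is a local maximum.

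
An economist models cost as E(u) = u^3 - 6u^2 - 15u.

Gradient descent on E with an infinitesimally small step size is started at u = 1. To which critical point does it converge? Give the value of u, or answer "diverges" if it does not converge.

E'(u) = 3(u - 5)(u + 1), so E'(1) = -24.
Gradient descent moves in the -E' direction, i.e. u is increasing.
The nearest critical point in that direction is u = 5, where E'' = 18 > 0 (a local minimum). The iterate converges there.

5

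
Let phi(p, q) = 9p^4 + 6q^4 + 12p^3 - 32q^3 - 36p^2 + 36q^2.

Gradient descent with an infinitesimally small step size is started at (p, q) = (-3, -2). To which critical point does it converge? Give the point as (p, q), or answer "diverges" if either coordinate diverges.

phi is separable, so gradient descent decouples: p follows -∂phi/∂p, q follows -∂phi/∂q.
∂phi/∂p = 36p(p - 1)(p + 2); at p=-3 this is -432, so p increases.
∂phi/∂q = 24q(q - 3)(q - 1); at q=-2 this is -720, so q increases.
p converges to its nearest critical value -2 (a local min of the p-part); q converges to 0. The iterate converges to (-2, 0).

(-2, 0)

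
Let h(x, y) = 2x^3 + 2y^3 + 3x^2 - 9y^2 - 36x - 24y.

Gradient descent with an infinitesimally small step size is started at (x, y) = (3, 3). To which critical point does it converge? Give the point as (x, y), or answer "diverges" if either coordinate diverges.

(2, 4)

h is separable, so gradient descent decouples: x follows -∂h/∂x, y follows -∂h/∂y.
∂h/∂x = 6(x - 2)(x + 3); at x=3 this is 36, so x decreases.
∂h/∂y = 6(y - 4)(y + 1); at y=3 this is -24, so y increases.
x converges to its nearest critical value 2 (a local min of the x-part); y converges to 4. The iterate converges to (2, 4).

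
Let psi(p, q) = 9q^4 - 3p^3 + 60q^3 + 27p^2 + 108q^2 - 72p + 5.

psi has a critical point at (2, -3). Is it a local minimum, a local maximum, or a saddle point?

local minimum

The mixed partial ∂²psi/∂p∂q is 0, so the Hessian at any point is diag(psi_pp, psi_qq) = diag(18(-p + 3), 36(3q^2 + 10q + 6)).
At (2, -3): H = diag(18, 108).
Both eigenvalues are positive, so H is positive definite: a local minimum.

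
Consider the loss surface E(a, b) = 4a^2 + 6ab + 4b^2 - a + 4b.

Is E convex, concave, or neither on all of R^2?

convex

E is quadratic, so its Hessian is the constant matrix H = [[8, 6], [6, 8]].
det(H) = 28, tr(H) = 16.
det(H) > 0 and tr(H) > 0, so H is positive definite everywhere: convex.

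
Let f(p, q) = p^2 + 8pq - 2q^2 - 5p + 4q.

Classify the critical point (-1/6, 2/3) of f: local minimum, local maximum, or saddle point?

saddle point

The Hessian of f is constant: H = [[2, 8], [8, -4]].
det(H) = 2·(-4) − 8² = -72.
Since det(H) < 0, H is indefinite and the critical point is a saddle point.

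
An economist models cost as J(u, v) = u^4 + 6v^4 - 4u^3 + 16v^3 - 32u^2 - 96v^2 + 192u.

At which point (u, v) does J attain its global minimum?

J(u,v) separates as P(u) + Q(v), so its minimum is min P + min Q.
P'(u) = 4(u - 4)(u - 3)(u + 4) vanishes at u ∈ {-4, 3, 4}; Q'(v) = 24v(v - 2)(v + 4) vanishes at v ∈ {-4, 0, 2}.
Local minima of P (where P''>0): P(-4)=-768, P(4)=256. Local minima of Q: Q(-4)=-1024, Q(2)=-160.
So the global minimum of J is P(-4) + Q(-4) = -768 − 1024 = -1792, attained at (-4, -4).

(-4, -4)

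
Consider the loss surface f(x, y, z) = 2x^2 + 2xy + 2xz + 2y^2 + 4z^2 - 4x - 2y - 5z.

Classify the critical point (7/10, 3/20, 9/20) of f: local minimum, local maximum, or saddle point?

local minimum

The Hessian is constant: H = [[4, 2, 2], [2, 4, 0], [2, 0, 8]].
Leading principal minors: Δ₁ = 4, Δ₂ = 12, Δ₃ = 80.
All leading minors are positive, so H is positive definite: a local minimum.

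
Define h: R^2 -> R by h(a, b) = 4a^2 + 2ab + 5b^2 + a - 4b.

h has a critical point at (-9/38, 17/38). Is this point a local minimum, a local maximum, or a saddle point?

local minimum

The Hessian of h is constant: H = [[8, 2], [2, 10]].
det(H) = 8·10 − 2² = 76.
det(H) > 0 and tr(H) = 18 > 0, so H is positive definite and the point is a local minimum.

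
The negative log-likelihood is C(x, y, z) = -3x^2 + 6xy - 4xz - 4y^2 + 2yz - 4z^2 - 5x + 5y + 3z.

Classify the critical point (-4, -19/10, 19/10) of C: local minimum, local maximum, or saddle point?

local maximum

The Hessian is constant: H = [[-6, 6, -4], [6, -8, 2], [-4, 2, -8]].
Leading principal minors: Δ₁ = -6, Δ₂ = 12, Δ₃ = -40.
The minors alternate sign starting negative (−, +, −), so H is negative definite: a local maximum.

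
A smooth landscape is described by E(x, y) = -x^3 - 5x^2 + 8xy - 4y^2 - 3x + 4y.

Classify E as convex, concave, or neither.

neither

The term -x^3 is cubic, so the Hessian is not constant.
∂²E/∂x² = -6x - 10, which takes both signs as x varies (negative for sufficiently large x). A diagonal entry of the Hessian changing sign means the Hessian is neither positive- nor negative-semidefinite on all of R^2.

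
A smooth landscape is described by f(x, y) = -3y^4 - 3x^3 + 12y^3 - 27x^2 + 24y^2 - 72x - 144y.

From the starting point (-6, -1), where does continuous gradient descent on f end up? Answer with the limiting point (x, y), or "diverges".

(-4, 2)

f is separable, so gradient descent decouples: x follows -∂f/∂x, y follows -∂f/∂y.
∂f/∂x = -9(x + 2)(x + 4); at x=-6 this is -72, so x increases.
∂f/∂y = -12(y - 3)(y - 2)(y + 2); at y=-1 this is -144, so y increases.
x converges to its nearest critical value -4 (a local min of the x-part); y converges to 2. The iterate converges to (-4, 2).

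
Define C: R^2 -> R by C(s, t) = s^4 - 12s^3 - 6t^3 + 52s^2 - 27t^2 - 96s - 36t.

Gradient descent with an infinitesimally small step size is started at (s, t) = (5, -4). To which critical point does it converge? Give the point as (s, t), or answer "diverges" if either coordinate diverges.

C is separable, so gradient descent decouples: s follows -∂C/∂s, t follows -∂C/∂t.
∂C/∂s = 4(s - 4)(s - 3)(s - 2); at s=5 this is 24, so s decreases.
∂C/∂t = -18(t + 1)(t + 2); at t=-4 this is -108, so t increases.
s converges to its nearest critical value 4 (a local min of the s-part); t converges to -2. The iterate converges to (4, -2).

(4, -2)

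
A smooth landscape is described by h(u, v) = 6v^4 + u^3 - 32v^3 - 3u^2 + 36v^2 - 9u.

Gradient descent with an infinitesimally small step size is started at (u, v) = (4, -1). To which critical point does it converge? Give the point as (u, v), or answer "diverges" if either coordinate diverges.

h is separable, so gradient descent decouples: u follows -∂h/∂u, v follows -∂h/∂v.
∂h/∂u = 3(u - 3)(u + 1); at u=4 this is 15, so u decreases.
∂h/∂v = 24v(v - 3)(v - 1); at v=-1 this is -192, so v increases.
u converges to its nearest critical value 3 (a local min of the u-part); v converges to 0. The iterate converges to (3, 0).

(3, 0)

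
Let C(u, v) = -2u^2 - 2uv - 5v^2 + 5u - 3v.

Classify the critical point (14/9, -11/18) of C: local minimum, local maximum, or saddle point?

local maximum

The Hessian of C is constant: H = [[-4, -2], [-2, -10]].
det(H) = (-4)·(-10) − (-2)² = 36.
det(H) > 0 and tr(H) = -14 < 0, so H is negative definite and the point is a local maximum.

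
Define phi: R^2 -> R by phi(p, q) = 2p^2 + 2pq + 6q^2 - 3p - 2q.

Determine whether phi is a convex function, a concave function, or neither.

convex

phi is quadratic, so its Hessian is the constant matrix H = [[4, 2], [2, 12]].
det(H) = 44, tr(H) = 16.
det(H) > 0 and tr(H) > 0, so H is positive definite everywhere: convex.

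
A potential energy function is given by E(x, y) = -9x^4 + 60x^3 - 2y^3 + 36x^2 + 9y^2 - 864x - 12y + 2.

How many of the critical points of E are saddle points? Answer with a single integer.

E separates as a function of x plus a function of y, so ∇E=0 decouples.
∂E/∂x = -36(x - 4)(x - 3)(x + 2) = 0 at x ∈ {-2, 3, 4}; ∂E/∂y = -6(y - 2)(y - 1) = 0 at y ∈ {1, 2}.
The Hessian is diagonal: diag(E_xx, E_yy). Second derivatives: E_xx(-2)=-1080, E_xx(3)=180, E_xx(4)=-216; E_yy(1)=6, E_yy(2)=-6.
Saddle points occur where the two diagonal entries have opposite signs: (-2, 1), (3, 2), (4, 1). Count: 3.

3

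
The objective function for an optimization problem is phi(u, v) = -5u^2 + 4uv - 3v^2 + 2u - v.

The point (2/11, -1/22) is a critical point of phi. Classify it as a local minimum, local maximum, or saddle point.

local maximum

The Hessian of phi is constant: H = [[-10, 4], [4, -6]].
det(H) = (-10)·(-6) − 4² = 44.
det(H) > 0 and tr(H) = -16 < 0, so H is negative definite and the point is a local maximum.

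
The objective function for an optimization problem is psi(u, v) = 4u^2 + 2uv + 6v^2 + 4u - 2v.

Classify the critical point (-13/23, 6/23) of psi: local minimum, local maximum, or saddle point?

local minimum

The Hessian of psi is constant: H = [[8, 2], [2, 12]].
det(H) = 8·12 − 2² = 92.
det(H) > 0 and tr(H) = 20 > 0, so H is positive definite and the point is a local minimum.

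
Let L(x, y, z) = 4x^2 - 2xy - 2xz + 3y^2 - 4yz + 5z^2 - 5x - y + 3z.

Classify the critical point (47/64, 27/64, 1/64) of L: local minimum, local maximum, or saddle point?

The Hessian is constant: H = [[8, -2, -2], [-2, 6, -4], [-2, -4, 10]].
Leading principal minors: Δ₁ = 8, Δ₂ = 44, Δ₃ = 256.
All leading minors are positive, so H is positive definite: a local minimum.

local minimum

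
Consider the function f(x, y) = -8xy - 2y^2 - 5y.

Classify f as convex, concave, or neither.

neither

f is quadratic, so its Hessian is the constant matrix H = [[0, -8], [-8, -4]].
det(H) = -64, tr(H) = -4.
det(H) < 0, so H is indefinite: neither convex nor concave.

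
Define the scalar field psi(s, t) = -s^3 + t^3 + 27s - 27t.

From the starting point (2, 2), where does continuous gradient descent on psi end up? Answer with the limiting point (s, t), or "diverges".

psi is separable, so gradient descent decouples: s follows -∂psi/∂s, t follows -∂psi/∂t.
∂psi/∂s = -3(s - 3)(s + 3); at s=2 this is 15, so s decreases.
∂psi/∂t = 3(t - 3)(t + 3); at t=2 this is -15, so t increases.
s converges to its nearest critical value -3 (a local min of the s-part); t converges to 3. The iterate converges to (-3, 3).

(-3, 3)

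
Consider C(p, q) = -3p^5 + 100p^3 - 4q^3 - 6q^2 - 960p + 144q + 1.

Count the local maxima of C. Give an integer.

C separates as a function of p plus a function of q, so ∇C=0 decouples.
∂C/∂p = -15(p - 4)(p - 2)(p + 2)(p + 4) = 0 at p ∈ {-4, -2, 2, 4}; ∂C/∂q = -12(q - 3)(q + 4) = 0 at q ∈ {-4, 3}.
The Hessian is diagonal: diag(C_pp, C_qq). Second derivatives: C_pp(-4)=1440, C_pp(-2)=-720, C_pp(2)=720, C_pp(4)=-1440; C_qq(-4)=84, C_qq(3)=-84.
Local maxima occur where both diagonal entries negative: (-2, 3), (4, 3). Count: 2.

2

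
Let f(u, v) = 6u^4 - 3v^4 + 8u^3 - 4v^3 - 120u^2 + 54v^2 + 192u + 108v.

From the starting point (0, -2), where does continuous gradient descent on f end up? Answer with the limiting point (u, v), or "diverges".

(-4, -1)

f is separable, so gradient descent decouples: u follows -∂f/∂u, v follows -∂f/∂v.
∂f/∂u = 24(u - 2)(u - 1)(u + 4); at u=0 this is 192, so u decreases.
∂f/∂v = -12(v - 3)(v + 1)(v + 3); at v=-2 this is -60, so v increases.
u converges to its nearest critical value -4 (a local min of the u-part); v converges to -1. The iterate converges to (-4, -1).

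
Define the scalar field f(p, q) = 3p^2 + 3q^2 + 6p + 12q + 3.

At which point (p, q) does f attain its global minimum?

f(p,q) separates as A(p) + B(q) + 3, so its minimum is min A + min B + 3.
A'(p) = 6p + 6 vanishes at p ∈ {-1}; B'(q) = 6q + 12 vanishes at q ∈ {-2}.
Local minima of A (where A''>0): A(-1)=-3. Local minima of B: B(-2)=-12.
So the global minimum of f is A(-1) + B(-2) + 3 = -3 − 12 + 3 = -12, attained at (-1, -2).

(-1, -2)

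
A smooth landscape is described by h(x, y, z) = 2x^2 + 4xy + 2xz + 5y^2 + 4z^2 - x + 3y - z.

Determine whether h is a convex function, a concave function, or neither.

convex

h is quadratic, so its Hessian is the constant matrix H = [[4, 4, 2], [4, 10, 0], [2, 0, 8]].
Leading principal minors: 4, 24, 152.
All positive ⇒ H ≻ 0 ⇒ convex.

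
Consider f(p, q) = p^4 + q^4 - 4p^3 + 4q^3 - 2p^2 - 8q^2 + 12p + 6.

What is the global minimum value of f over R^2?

-131

f(p,q) separates as A(p) + B(q) + 6, so its minimum is min A + min B + 6.
A'(p) = 4(p - 3)(p - 1)(p + 1) vanishes at p ∈ {-1, 1, 3}; B'(q) = 4q(q - 1)(q + 4) vanishes at q ∈ {-4, 0, 1}.
Local minima of A (where A''>0): A(-1)=-9, A(3)=-9. Local minima of B: B(-4)=-128, B(1)=-3.
So the global minimum of f is A(-1) + B(-4) + 6 = -9 − 128 + 6 = -131, attained at (-1, -4).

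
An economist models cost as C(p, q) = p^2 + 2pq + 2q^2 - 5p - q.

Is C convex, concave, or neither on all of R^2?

C is quadratic, so its Hessian is the constant matrix H = [[2, 2], [2, 4]].
det(H) = 4, tr(H) = 6.
det(H) > 0 and tr(H) > 0, so H is positive definite everywhere: convex.

convex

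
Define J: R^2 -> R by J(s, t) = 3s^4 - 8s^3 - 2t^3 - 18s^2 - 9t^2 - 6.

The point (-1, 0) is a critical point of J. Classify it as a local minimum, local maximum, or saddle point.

The mixed partial ∂²J/∂s∂t is 0, so the Hessian at any point is diag(J_ss, J_tt) = diag(12(3s^2 - 4s - 3), -6(2t + 3)).
At (-1, 0): H = diag(48, -18).
The eigenvalues have opposite signs, so H is indefinite: a saddle point.

saddle point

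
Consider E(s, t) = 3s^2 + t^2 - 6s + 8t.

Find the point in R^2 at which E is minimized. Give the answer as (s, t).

(1, -4)

E(s,t) separates as P(s) + Q(t), so its minimum is min P + min Q.
P'(s) = 6s - 6 vanishes at s ∈ {1}; Q'(t) = 2(t + 4) vanishes at t ∈ {-4}.
Local minima of P (where P''>0): P(1)=-3. Local minima of Q: Q(-4)=-16.
So the global minimum of E is P(1) + Q(-4) = -3 − 16 = -19, attained at (1, -4).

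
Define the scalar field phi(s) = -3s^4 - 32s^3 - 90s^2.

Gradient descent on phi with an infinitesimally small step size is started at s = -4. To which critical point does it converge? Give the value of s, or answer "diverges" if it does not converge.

phi'(s) = -12s(s + 3)(s + 5), so phi'(-4) = -48.
Gradient descent moves in the -phi' direction, i.e. s is increasing.
The nearest critical point in that direction is s = -3, where phi'' = 72 > 0 (a local minimum). The iterate converges there.

-3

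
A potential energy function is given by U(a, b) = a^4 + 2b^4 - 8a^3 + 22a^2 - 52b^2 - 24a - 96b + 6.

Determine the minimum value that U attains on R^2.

U(a,b) separates as P(a) + Q(b) + 6, so its minimum is min P + min Q + 6.
P'(a) = 4(a - 3)(a - 2)(a - 1) vanishes at a ∈ {1, 2, 3}; Q'(b) = 8(b - 4)(b + 1)(b + 3) vanishes at b ∈ {-3, -1, 4}.
Local minima of P (where P''>0): P(1)=-9, P(3)=-9. Local minima of Q: Q(-3)=-18, Q(4)=-704.
So the global minimum of U is P(1) + Q(4) + 6 = -9 − 704 + 6 = -707, attained at (1, 4).

-707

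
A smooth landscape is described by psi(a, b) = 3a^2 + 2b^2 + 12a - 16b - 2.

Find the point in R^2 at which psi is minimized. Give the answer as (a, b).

(-2, 4)

psi(a,b) separates as P(a) + Q(b) − 2, so its minimum is min P + min Q − 2.
P'(a) = 6a + 12 vanishes at a ∈ {-2}; Q'(b) = 4b - 16 vanishes at b ∈ {4}.
Local minima of P (where P''>0): P(-2)=-12. Local minima of Q: Q(4)=-32.
So the global minimum of psi is P(-2) + Q(4) − 2 = -12 − 32 − 2 = -46, attained at (-2, 4).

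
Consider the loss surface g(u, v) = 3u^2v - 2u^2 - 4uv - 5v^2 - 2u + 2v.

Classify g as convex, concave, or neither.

neither

The term 3u^2v is cubic, so the Hessian is not constant.
∂²g/∂u² = 6v - 4, which takes both signs as v varies (negative for sufficiently negative v). A diagonal entry of the Hessian changing sign means the Hessian is neither positive- nor negative-semidefinite on all of R^2.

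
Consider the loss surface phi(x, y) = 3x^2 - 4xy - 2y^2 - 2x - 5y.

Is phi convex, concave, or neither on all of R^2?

neither

phi is quadratic, so its Hessian is the constant matrix H = [[6, -4], [-4, -4]].
det(H) = -40, tr(H) = 2.
det(H) < 0, so H is indefinite: neither convex nor concave.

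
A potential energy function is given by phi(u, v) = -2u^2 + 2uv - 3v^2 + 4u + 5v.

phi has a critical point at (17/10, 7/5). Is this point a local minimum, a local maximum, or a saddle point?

local maximum

The Hessian of phi is constant: H = [[-4, 2], [2, -6]].
det(H) = (-4)·(-6) − 2² = 20.
det(H) > 0 and tr(H) = -10 < 0, so H is negative definite and the point is a local maximum.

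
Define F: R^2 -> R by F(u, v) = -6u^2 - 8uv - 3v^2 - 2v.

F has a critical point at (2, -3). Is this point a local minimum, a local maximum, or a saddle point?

local maximum

The Hessian of F is constant: H = [[-12, -8], [-8, -6]].
det(H) = (-12)·(-6) − (-8)² = 8.
det(H) > 0 and tr(H) = -18 < 0, so H is negative definite and the point is a local maximum.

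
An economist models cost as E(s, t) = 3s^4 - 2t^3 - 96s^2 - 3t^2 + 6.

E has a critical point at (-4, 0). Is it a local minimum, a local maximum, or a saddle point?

The mixed partial ∂²E/∂s∂t is 0, so the Hessian at any point is diag(E_ss, E_tt) = diag(12(3s^2 - 16), -6(2t + 1)).
At (-4, 0): H = diag(384, -6).
The eigenvalues have opposite signs, so H is indefinite: a saddle point.

saddle point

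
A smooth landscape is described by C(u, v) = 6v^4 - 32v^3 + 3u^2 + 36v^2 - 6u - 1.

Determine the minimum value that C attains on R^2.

C(u,v) separates as P(u) + Q(v) − 1, so its minimum is min P + min Q − 1.
P'(u) = 6u - 6 vanishes at u ∈ {1}; Q'(v) = 24v(v - 3)(v - 1) vanishes at v ∈ {0, 1, 3}.
Local minima of P (where P''>0): P(1)=-3. Local minima of Q: Q(0)=0, Q(3)=-54.
So the global minimum of C is P(1) + Q(3) − 1 = -3 − 54 − 1 = -58, attained at (1, 3).

-58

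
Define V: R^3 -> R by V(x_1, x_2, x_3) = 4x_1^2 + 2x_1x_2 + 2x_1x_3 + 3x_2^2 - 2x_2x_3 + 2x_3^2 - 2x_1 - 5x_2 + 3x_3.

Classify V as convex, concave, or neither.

convex

V is quadratic, so its Hessian is the constant matrix H = [[8, 2, 2], [2, 6, -2], [2, -2, 4]].
Leading principal minors: 8, 44, 104.
All positive ⇒ H ≻ 0 ⇒ convex.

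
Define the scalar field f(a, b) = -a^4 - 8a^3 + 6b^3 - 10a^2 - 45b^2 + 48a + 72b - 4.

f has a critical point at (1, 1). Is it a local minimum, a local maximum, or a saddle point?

The mixed partial ∂²f/∂a∂b is 0, so the Hessian at any point is diag(f_aa, f_bb) = diag(-4(3a^2 + 12a + 5), 18(2b - 5)).
At (1, 1): H = diag(-80, -54).
Both eigenvalues are negative, so H is negative definite: a local maximum.

local maximum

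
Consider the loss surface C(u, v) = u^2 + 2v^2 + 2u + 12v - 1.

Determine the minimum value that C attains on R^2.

C(u,v) separates as P(u) + Q(v) − 1, so its minimum is min P + min Q − 1.
P'(u) = 2u + 2 vanishes at u ∈ {-1}; Q'(v) = 4v + 12 vanishes at v ∈ {-3}.
Local minima of P (where P''>0): P(-1)=-1. Local minima of Q: Q(-3)=-18.
So the global minimum of C is P(-1) + Q(-3) − 1 = -1 − 18 − 1 = -20, attained at (-1, -3).

-20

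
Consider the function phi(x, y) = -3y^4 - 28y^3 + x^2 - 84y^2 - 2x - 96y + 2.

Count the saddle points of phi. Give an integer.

phi separates as a function of x plus a function of y, so ∇phi=0 decouples.
∂phi/∂x = 2(x - 1) = 0 at x ∈ {1}; ∂phi/∂y = -12(y + 1)(y + 2)(y + 4) = 0 at y ∈ {-4, -2, -1}.
The Hessian is diagonal: diag(phi_xx, phi_yy). Second derivatives: phi_xx(1)=2; phi_yy(-4)=-72, phi_yy(-2)=24, phi_yy(-1)=-36.
Saddle points occur where the two diagonal entries have opposite signs: (1, -4), (1, -1). Count: 2.

2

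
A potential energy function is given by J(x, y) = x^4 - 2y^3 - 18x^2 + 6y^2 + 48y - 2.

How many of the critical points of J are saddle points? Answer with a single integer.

J separates as a function of x plus a function of y, so ∇J=0 decouples.
∂J/∂x = 4x(x - 3)(x + 3) = 0 at x ∈ {-3, 0, 3}; ∂J/∂y = -6(y - 4)(y + 2) = 0 at y ∈ {-2, 4}.
The Hessian is diagonal: diag(J_xx, J_yy). Second derivatives: J_xx(-3)=72, J_xx(0)=-36, J_xx(3)=72; J_yy(-2)=36, J_yy(4)=-36.
Saddle points occur where the two diagonal entries have opposite signs: (-3, 4), (0, -2), (3, 4). Count: 3.

3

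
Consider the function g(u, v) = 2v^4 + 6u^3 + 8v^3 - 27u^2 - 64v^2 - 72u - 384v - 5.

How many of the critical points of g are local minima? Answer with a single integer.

g separates as a function of u plus a function of v, so ∇g=0 decouples.
∂g/∂u = 18(u - 4)(u + 1) = 0 at u ∈ {-1, 4}; ∂g/∂v = 8(v - 4)(v + 3)(v + 4) = 0 at v ∈ {-4, -3, 4}.
The Hessian is diagonal: diag(g_uu, g_vv). Second derivatives: g_uu(-1)=-90, g_uu(4)=90; g_vv(-4)=64, g_vv(-3)=-56, g_vv(4)=448.
Local minima occur where both diagonal entries positive: (4, -4), (4, 4). Count: 2.

2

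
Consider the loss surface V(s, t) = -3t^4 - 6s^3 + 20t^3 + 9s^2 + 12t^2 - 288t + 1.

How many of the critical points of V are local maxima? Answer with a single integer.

2

V separates as a function of s plus a function of t, so ∇V=0 decouples.
∂V/∂s = -18s(s - 1) = 0 at s ∈ {0, 1}; ∂V/∂t = -12(t - 4)(t - 3)(t + 2) = 0 at t ∈ {-2, 3, 4}.
The Hessian is diagonal: diag(V_ss, V_tt). Second derivatives: V_ss(0)=18, V_ss(1)=-18; V_tt(-2)=-360, V_tt(3)=60, V_tt(4)=-72.
Local maxima occur where both diagonal entries negative: (1, -2), (1, 4). Count: 2.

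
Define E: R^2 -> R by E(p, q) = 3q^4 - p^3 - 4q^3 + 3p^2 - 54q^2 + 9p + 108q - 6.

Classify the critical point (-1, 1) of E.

saddle point

The mixed partial ∂²E/∂p∂q is 0, so the Hessian at any point is diag(E_pp, E_qq) = diag(6(-p + 1), 12(3q^2 - 2q - 9)).
At (-1, 1): H = diag(12, -96).
The eigenvalues have opposite signs, so H is indefinite: a saddle point.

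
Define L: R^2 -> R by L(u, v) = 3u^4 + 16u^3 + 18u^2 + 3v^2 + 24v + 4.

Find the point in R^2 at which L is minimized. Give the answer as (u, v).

L(u,v) separates as P(u) + Q(v) + 4, so its minimum is min P + min Q + 4.
P'(u) = 12u(u + 1)(u + 3) vanishes at u ∈ {-3, -1, 0}; Q'(v) = 6v + 24 vanishes at v ∈ {-4}.
Local minima of P (where P''>0): P(-3)=-27, P(0)=0. Local minima of Q: Q(-4)=-48.
So the global minimum of L is P(-3) + Q(-4) + 4 = -27 − 48 + 4 = -71, attained at (-3, -4).

(-3, -4)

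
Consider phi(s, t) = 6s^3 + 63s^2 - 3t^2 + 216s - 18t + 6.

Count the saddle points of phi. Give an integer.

1

phi separates as a function of s plus a function of t, so ∇phi=0 decouples.
∂phi/∂s = 18(s + 3)(s + 4) = 0 at s ∈ {-4, -3}; ∂phi/∂t = -6(t + 3) = 0 at t ∈ {-3}.
The Hessian is diagonal: diag(phi_ss, phi_tt). Second derivatives: phi_ss(-4)=-18, phi_ss(-3)=18; phi_tt(-3)=-6.
Saddle points occur where the two diagonal entries have opposite signs: (-3, -3). Count: 1.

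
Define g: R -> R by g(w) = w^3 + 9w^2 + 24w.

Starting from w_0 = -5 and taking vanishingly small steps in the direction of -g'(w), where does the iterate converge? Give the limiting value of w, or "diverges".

diverges

g'(w) = 3(w + 2)(w + 4), so g'(-5) = 9.
Gradient descent moves in the -g' direction, i.e. w is decreasing.
There is no critical point below w=-5, and g' keeps the same sign, so the iterate runs off to −∞.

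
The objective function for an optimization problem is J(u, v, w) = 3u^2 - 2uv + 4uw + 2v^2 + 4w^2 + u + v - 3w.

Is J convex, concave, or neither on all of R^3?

J is quadratic, so its Hessian is the constant matrix H = [[6, -2, 4], [-2, 4, 0], [4, 0, 8]].
Leading principal minors: 6, 20, 96.
All positive ⇒ H ≻ 0 ⇒ convex.

convex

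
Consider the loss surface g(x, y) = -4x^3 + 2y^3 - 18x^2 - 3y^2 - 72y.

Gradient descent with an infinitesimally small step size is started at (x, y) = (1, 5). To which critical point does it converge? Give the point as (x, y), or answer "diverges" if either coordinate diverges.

g is separable, so gradient descent decouples: x follows -∂g/∂x, y follows -∂g/∂y.
∂g/∂x = -12x(x + 3); at x=1 this is -48, so x increases.
∂g/∂y = 6(y - 4)(y + 3); at y=5 this is 48, so y decreases.
The x-coordinate has no critical point in that direction and runs off to infinity.

diverges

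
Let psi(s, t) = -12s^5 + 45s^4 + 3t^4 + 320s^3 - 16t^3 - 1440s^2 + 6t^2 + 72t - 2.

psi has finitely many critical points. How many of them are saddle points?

psi separates as a function of s plus a function of t, so ∇psi=0 decouples.
∂psi/∂s = -60s(s - 4)(s - 3)(s + 4) = 0 at s ∈ {-4, 0, 3, 4}; ∂psi/∂t = 12(t - 3)(t - 2)(t + 1) = 0 at t ∈ {-1, 2, 3}.
The Hessian is diagonal: diag(psi_ss, psi_tt). Second derivatives: psi_ss(-4)=13440, psi_ss(0)=-2880, psi_ss(3)=1260, psi_ss(4)=-1920; psi_tt(-1)=144, psi_tt(2)=-36, psi_tt(3)=48.
Saddle points occur where the two diagonal entries have opposite signs: (-4, 2), (0, -1), (0, 3), (3, 2), (4, -1), (4, 3). Count: 6.

6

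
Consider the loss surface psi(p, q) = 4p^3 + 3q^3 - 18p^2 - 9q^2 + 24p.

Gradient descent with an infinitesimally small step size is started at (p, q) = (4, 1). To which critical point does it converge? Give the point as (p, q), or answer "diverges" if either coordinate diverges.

(2, 2)

psi is separable, so gradient descent decouples: p follows -∂psi/∂p, q follows -∂psi/∂q.
∂psi/∂p = 12(p - 2)(p - 1); at p=4 this is 72, so p decreases.
∂psi/∂q = 9q(q - 2); at q=1 this is -9, so q increases.
p converges to its nearest critical value 2 (a local min of the p-part); q converges to 2. The iterate converges to (2, 2).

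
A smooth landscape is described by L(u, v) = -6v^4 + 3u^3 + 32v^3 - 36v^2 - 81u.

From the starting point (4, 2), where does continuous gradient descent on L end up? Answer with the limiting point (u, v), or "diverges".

L is separable, so gradient descent decouples: u follows -∂L/∂u, v follows -∂L/∂v.
∂L/∂u = 9(u - 3)(u + 3); at u=4 this is 63, so u decreases.
∂L/∂v = -24v(v - 3)(v - 1); at v=2 this is 48, so v decreases.
u converges to its nearest critical value 3 (a local min of the u-part); v converges to 1. The iterate converges to (3, 1).

(3, 1)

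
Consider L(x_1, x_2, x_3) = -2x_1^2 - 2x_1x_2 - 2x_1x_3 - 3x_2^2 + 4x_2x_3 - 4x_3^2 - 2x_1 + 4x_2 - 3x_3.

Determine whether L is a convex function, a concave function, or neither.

L is quadratic, so its Hessian is the constant matrix H = [[-4, -2, -2], [-2, -6, 4], [-2, 4, -8]].
Leading principal minors: -4, 20, -40.
Signs alternate −, +, − ⇒ H ≺ 0 ⇒ concave.

concave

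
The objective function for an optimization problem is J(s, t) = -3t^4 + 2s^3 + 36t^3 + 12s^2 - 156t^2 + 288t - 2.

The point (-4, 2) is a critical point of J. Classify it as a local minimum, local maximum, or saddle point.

The mixed partial ∂²J/∂s∂t is 0, so the Hessian at any point is diag(J_ss, J_tt) = diag(12(s + 2), 12(-3t^2 + 18t - 26)).
At (-4, 2): H = diag(-24, -24).
Both eigenvalues are negative, so H is negative definite: a local maximum.

local maximum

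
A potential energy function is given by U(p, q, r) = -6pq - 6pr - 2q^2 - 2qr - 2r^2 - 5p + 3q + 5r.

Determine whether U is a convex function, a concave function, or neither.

neither

U is quadratic, so its Hessian is the constant matrix H = [[0, -6, -6], [-6, -4, -2], [-6, -2, -4]].
Leading principal minors: 0, -36, 144.
Neither pattern holds ⇒ H is indefinite ⇒ neither convex nor concave.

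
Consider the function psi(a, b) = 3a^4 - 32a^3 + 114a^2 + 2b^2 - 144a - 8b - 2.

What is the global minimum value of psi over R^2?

-69

psi(a,b) separates as P(a) + Q(b) − 2, so its minimum is min P + min Q − 2.
P'(a) = 12(a - 4)(a - 3)(a - 1) vanishes at a ∈ {1, 3, 4}; Q'(b) = 4b - 8 vanishes at b ∈ {2}.
Local minima of P (where P''>0): P(1)=-59, P(4)=-32. Local minima of Q: Q(2)=-8.
So the global minimum of psi is P(1) + Q(2) − 2 = -59 − 8 − 2 = -69, attained at (1, 2).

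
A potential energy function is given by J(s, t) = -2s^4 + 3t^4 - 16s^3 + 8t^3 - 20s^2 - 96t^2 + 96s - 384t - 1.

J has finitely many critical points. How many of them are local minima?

2

J separates as a function of s plus a function of t, so ∇J=0 decouples.
∂J/∂s = -8(s - 1)(s + 3)(s + 4) = 0 at s ∈ {-4, -3, 1}; ∂J/∂t = 12(t - 4)(t + 2)(t + 4) = 0 at t ∈ {-4, -2, 4}.
The Hessian is diagonal: diag(J_ss, J_tt). Second derivatives: J_ss(-4)=-40, J_ss(-3)=32, J_ss(1)=-160; J_tt(-4)=192, J_tt(-2)=-144, J_tt(4)=576.
Local minima occur where both diagonal entries positive: (-3, -4), (-3, 4). Count: 2.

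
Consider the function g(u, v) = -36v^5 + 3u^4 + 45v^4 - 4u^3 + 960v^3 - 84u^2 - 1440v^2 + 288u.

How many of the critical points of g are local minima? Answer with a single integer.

4

g separates as a function of u plus a function of v, so ∇g=0 decouples.
∂g/∂u = 12(u - 3)(u - 2)(u + 4) = 0 at u ∈ {-4, 2, 3}; ∂g/∂v = -180v(v - 4)(v - 1)(v + 4) = 0 at v ∈ {-4, 0, 1, 4}.
The Hessian is diagonal: diag(g_uu, g_vv). Second derivatives: g_uu(-4)=504, g_uu(2)=-72, g_uu(3)=84; g_vv(-4)=28800, g_vv(0)=-2880, g_vv(1)=2700, g_vv(4)=-17280.
Local minima occur where both diagonal entries positive: (-4, -4), (-4, 1), (3, -4), (3, 1). Count: 4.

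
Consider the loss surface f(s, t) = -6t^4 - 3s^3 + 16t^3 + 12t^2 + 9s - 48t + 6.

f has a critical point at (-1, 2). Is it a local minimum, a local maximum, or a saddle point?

saddle point

The mixed partial ∂²f/∂s∂t is 0, so the Hessian at any point is diag(f_ss, f_tt) = diag(-18s, 24(-3t^2 + 4t + 1)).
At (-1, 2): H = diag(18, -72).
The eigenvalues have opposite signs, so H is indefinite: a saddle point.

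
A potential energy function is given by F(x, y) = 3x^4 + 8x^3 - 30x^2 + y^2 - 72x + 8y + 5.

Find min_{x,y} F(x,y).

F(x,y) separates as P(x) + Q(y) + 5, so its minimum is min P + min Q + 5.
P'(x) = 12(x - 2)(x + 1)(x + 3) vanishes at x ∈ {-3, -1, 2}; Q'(y) = 2y + 8 vanishes at y ∈ {-4}.
Local minima of P (where P''>0): P(-3)=-27, P(2)=-152. Local minima of Q: Q(-4)=-16.
So the global minimum of F is P(2) + Q(-4) + 5 = -152 − 16 + 5 = -163, attained at (2, -4).

-163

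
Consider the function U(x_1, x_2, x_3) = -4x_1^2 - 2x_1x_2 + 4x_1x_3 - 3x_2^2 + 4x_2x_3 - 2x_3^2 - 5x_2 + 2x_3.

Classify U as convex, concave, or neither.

concave

U is quadratic, so its Hessian is the constant matrix H = [[-8, -2, 4], [-2, -6, 4], [4, 4, -4]].
Leading principal minors: -8, 44, -16.
Signs alternate −, +, − ⇒ H ≺ 0 ⇒ concave.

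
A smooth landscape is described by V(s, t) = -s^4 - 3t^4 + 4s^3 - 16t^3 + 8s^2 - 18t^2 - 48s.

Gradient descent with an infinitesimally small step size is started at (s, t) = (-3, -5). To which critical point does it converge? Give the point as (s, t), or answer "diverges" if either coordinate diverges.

V is separable, so gradient descent decouples: s follows -∂V/∂s, t follows -∂V/∂t.
∂V/∂s = -4(s - 3)(s - 2)(s + 2); at s=-3 this is 120, so s decreases.
∂V/∂t = -12t(t + 1)(t + 3); at t=-5 this is 480, so t decreases.
The s-coordinate has no critical point in that direction and runs off to infinity.

diverges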